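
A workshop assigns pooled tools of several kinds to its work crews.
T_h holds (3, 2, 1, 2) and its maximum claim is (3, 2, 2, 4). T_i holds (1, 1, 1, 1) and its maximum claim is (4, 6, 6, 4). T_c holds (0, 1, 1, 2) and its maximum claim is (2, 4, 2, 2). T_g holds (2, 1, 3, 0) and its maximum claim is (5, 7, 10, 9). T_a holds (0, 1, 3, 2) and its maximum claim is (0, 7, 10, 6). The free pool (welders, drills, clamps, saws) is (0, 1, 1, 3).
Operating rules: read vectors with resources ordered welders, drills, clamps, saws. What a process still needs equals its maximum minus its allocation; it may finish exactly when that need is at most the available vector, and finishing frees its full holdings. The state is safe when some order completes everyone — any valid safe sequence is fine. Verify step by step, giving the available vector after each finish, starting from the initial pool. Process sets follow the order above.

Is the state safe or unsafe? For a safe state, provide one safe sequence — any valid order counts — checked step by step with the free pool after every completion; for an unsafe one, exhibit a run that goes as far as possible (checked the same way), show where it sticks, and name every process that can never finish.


UNSAFE.
Key observation: no order helps: past T_h, T_c, the free pool tops out at (3, 4, 3, 7), below what each blocked process needs in drills.
A maximal execution: T_h, T_c — then nothing else fits. Walking it through:
  pool = (0, 1, 1, 3)
  T_h: need (0, 0, 1, 2) fits (0, 1, 1, 3); releases (3, 2, 1, 2), pool now (3, 3, 2, 5)
  T_c: need (2, 3, 1, 0) fits (3, 3, 2, 5); releases (0, 1, 1, 2), pool now (3, 4, 3, 7)
  T_i still needs (3, 5, 5, 3) but only (3, 4, 3, 7) is free — short on drills and clamps
  T_g still needs (3, 6, 7, 9) but only (3, 4, 3, 7) is free — short on drills, clamps and saws
  T_a still needs (0, 6, 7, 4) but only (3, 4, 3, 7) is free — short on drills and clamps
Never able to finish: T_i, T_g and T_a.


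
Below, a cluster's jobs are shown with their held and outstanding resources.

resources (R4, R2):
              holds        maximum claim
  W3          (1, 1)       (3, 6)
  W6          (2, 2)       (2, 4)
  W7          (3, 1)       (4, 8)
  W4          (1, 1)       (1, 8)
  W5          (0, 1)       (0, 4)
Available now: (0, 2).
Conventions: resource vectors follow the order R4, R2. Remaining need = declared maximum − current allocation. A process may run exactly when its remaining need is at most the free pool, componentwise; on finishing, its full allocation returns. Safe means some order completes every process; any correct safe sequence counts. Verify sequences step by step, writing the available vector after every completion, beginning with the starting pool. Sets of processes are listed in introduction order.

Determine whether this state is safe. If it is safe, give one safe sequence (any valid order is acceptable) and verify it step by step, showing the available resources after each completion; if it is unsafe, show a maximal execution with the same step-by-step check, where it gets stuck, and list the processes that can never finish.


The state is UNSAFE.
Key observation: no order helps: past W6, W5, W3, the free pool tops out at (3, 6), below what each blocked process needs in R2.
A maximal execution: W6, W5, W3 — then nothing else fits. Step-by-step check:
  pool = (0, 2)
  W6: need (0, 2) fits (0, 2); releases (2, 2), pool now (2, 4)
  W5: need (0, 3) fits (2, 4); releases (0, 1), pool now (2, 5)
  W3: need (2, 5) fits (2, 5); releases (1, 1), pool now (3, 6)
  W7 still needs (1, 7) but only (3, 6) is free — short on R2
  W4 still needs (0, 7) but only (3, 6) is free — short on R2
Permanently blocked: W7 and W4.


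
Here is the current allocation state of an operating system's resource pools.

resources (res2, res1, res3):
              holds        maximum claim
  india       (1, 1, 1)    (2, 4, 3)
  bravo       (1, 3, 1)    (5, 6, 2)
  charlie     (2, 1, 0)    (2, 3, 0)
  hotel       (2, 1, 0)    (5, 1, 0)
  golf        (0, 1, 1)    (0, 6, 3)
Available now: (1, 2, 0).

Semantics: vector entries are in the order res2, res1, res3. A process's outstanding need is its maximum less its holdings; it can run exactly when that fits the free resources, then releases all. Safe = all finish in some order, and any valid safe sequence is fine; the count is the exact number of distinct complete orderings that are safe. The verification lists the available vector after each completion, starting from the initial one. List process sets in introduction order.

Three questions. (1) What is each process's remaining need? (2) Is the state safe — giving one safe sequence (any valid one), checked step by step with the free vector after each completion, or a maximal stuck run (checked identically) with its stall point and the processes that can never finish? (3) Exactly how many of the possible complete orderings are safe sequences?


(1) Outstanding need per process (order res2, res1, res3):
  india: (1, 3, 2)
  bravo: (4, 3, 1)
  charlie: (0, 2, 0)
  hotel: (3, 0, 0)
  golf: (0, 5, 2)
(2) The state is UNSAFE.
Key observation: after charlie, hotel complete, (5, 4, 0) is the best the pool ever gets, yet each leftover process wants more res3.
The run charlie, hotel cannot be extended any further. Step-by-step check:
  pool = (1, 2, 0)
  charlie needs (0, 2, 0) <= (1, 2, 0) -> finishes; pool += (2, 1, 0) = (3, 3, 0)
  hotel needs (3, 0, 0) <= (3, 3, 0) -> finishes; pool += (2, 1, 0) = (5, 4, 0)
  blocked: india wants (1, 3, 2), pool (5, 4, 0) — not enough res3
  blocked: bravo wants (4, 3, 1), pool (5, 4, 0) — not enough res3
  blocked: golf wants (0, 5, 2), pool (5, 4, 0) — not enough res1 and res3
Never able to finish: india, bravo and golf.
(3) The exact count: 0 of the possible complete orderings are safe sequences.


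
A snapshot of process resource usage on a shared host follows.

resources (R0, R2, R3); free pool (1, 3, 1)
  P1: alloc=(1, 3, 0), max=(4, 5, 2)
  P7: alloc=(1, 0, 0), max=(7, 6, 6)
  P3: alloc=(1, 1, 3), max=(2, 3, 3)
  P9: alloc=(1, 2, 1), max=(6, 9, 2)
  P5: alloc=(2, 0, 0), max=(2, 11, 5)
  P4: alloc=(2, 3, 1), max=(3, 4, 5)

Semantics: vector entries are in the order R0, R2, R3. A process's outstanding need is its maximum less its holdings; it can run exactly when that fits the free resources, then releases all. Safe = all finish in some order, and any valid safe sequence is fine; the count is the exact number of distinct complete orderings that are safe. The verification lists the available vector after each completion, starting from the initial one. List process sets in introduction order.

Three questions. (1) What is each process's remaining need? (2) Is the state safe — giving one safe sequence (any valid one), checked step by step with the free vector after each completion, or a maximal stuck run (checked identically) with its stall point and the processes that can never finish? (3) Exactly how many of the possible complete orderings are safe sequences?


(1) Remaining need (order R0, R2, R3):
  P1: (3, 2, 2)
  P7: (6, 6, 6)
  P3: (1, 2, 0)
  P9: (5, 7, 1)
  P5: (0, 11, 5)
  P4: (1, 1, 4)
(2) The state is SAFE; one workable sequence: P3, P4, P1, P9, P5, P7.
Key observation: P3 marks the first exact bind of the order: its need (1, 2, 0) fits the free (1, 3, 1) with zero slack on a requested resource.
Step-by-step check:
  pool = (1, 3, 1)
  P3: need (1, 2, 0) fits (1, 3, 1); releases (1, 1, 3), pool now (2, 4, 4)
  P4: need (1, 1, 4) fits (2, 4, 4); releases (2, 3, 1), pool now (4, 7, 5)
  P1: need (3, 2, 2) fits (4, 7, 5); releases (1, 3, 0), pool now (5, 10, 5)
  P9: need (5, 7, 1) fits (5, 10, 5); releases (1, 2, 1), pool now (6, 12, 6)
  P5: need (0, 11, 5) fits (6, 12, 6); releases (2, 0, 0), pool now (8, 12, 6)
  P7: need (6, 6, 6) fits (8, 12, 6); releases (1, 0, 0), pool now (9, 12, 6)
(3) Precisely 2 of the possible complete orderings are safe sequences.


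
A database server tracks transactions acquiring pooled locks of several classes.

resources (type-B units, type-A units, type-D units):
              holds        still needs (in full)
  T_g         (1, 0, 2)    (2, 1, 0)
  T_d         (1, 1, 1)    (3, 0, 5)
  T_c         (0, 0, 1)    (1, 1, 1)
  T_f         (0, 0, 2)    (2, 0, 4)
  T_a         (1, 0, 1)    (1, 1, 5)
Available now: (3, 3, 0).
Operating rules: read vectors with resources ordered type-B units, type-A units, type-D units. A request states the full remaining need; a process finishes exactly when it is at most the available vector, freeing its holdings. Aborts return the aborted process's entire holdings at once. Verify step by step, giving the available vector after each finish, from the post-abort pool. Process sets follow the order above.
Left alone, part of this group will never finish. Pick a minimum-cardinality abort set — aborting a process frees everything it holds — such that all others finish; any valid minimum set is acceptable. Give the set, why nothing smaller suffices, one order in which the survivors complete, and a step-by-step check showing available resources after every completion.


Abort T_a.
Key observation: no ordering could ever have run T_f before the abort of T_a; with (1, 0, 1) back in the pool it fits at step 3.
No smaller set exists: with zero aborts the deadlock remains.
One survivor order: T_c, T_g, T_f, T_d. Step-by-step check (post-abort pool first):
  pool = (4, 3, 1)
  T_c needs (1, 1, 1) <= (4, 3, 1) -> finishes; pool += (0, 0, 1) = (4, 3, 2)
  T_g needs (2, 1, 0) <= (4, 3, 2) -> finishes; pool += (1, 0, 2) = (5, 3, 4)
  T_f needs (2, 0, 4) <= (5, 3, 4) -> finishes; pool += (0, 0, 2) = (5, 3, 6)
  T_d needs (3, 0, 5) <= (5, 3, 6) -> finishes; pool += (1, 1, 1) = (6, 4, 7)


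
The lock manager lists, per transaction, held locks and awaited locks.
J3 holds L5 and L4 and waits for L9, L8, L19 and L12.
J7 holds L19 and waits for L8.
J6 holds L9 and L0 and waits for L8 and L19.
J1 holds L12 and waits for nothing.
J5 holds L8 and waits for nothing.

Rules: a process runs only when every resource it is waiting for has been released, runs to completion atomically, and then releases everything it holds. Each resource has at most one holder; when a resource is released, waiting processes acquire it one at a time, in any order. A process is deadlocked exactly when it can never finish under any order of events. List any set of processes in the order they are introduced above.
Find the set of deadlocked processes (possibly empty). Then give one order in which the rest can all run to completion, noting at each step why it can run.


Nothing here is deadlocked.
Key observation: all waits point, directly or indirectly, at processes that can finish, so nothing is permanently blocked.
A valid finishing order for the others: J5, J7, J1, J6, J3.
Check, step by step:
  J5 waits on nothing -> runs at once and releases L8
  J7 waits on L8 — all released -> runs and releases L19
  J1 waits on nothing -> runs at once and releases L12
  J6 waits on L8 and L19 — all released -> runs and releases L9 and L0
  J3 waits on L9, L8, L19 and L12 — all released -> runs and releases L5 and L4


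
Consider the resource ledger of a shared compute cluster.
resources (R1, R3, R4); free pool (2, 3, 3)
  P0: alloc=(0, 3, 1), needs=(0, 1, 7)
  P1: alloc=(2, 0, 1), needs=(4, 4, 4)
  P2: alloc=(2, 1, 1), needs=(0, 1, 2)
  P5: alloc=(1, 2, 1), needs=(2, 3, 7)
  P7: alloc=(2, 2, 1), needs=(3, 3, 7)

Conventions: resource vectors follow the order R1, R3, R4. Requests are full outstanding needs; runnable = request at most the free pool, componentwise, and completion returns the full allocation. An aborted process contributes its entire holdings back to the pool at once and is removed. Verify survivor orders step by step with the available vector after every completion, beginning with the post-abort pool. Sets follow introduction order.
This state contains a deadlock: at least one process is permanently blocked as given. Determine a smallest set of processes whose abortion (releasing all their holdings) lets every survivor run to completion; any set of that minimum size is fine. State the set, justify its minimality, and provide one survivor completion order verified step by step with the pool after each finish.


The answer: abort P5 and P7.
Key observation: before aborting P5 and P7, P0 was permanently blocked — no order could ever run it; afterwards it completes at step 3.
Why nothing smaller works — every single abort fails: P0 alone leaves P5 blocked (short on R4); P1 alone leaves P0 blocked (short on R4); P2 alone leaves P0 blocked (short on R4); P5 alone leaves P0 blocked (short on R4); P7 alone leaves P0 blocked (short on R4).
Survivors finish in the order: P2, P1, P0. Step-by-step check (pool after the aborts first):
  pool = (5, 7, 5)
  run P2 (needs (0, 1, 2), free (5, 7, 5)); after release of (2, 1, 1) the pool is (7, 8, 6)
  run P1 (needs (4, 4, 4), free (7, 8, 6)); after release of (2, 0, 1) the pool is (9, 8, 7)
  run P0 (needs (0, 1, 7), free (9, 8, 7)); after release of (0, 3, 1) the pool is (9, 11, 8)


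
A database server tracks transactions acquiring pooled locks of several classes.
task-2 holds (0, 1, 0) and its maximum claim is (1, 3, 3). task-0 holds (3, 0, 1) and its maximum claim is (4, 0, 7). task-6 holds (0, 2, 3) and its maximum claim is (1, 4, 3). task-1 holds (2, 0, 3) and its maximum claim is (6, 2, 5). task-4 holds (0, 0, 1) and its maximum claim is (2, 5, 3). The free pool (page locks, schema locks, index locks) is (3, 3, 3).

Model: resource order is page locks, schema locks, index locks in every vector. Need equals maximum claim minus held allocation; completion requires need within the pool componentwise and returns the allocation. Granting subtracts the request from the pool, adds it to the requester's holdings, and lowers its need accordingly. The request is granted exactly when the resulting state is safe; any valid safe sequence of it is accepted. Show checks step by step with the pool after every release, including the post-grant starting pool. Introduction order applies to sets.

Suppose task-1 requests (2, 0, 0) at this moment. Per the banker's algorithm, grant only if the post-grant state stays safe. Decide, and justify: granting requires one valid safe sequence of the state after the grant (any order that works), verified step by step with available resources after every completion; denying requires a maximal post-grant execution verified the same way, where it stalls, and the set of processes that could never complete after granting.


GRANT. The post-grant state is safe; one safe sequence: task-6, task-2, task-0, task-4, task-1.
Key observation: even at the reduced pool (1, 3, 3), task-6 fits immediately, so safety survives the grant.
Verifying the post-grant state step by step:
  pool = (1, 3, 3)
  task-6 needs (1, 2, 0) <= (1, 3, 3) -> finishes; pool += (0, 2, 3) = (1, 5, 6)
  task-2 needs (1, 2, 3) <= (1, 5, 6) -> finishes; pool += (0, 1, 0) = (1, 6, 6)
  task-0 needs (1, 0, 6) <= (1, 6, 6) -> finishes; pool += (3, 0, 1) = (4, 6, 7)
  task-4 needs (2, 5, 2) <= (4, 6, 7) -> finishes; pool += (0, 0, 1) = (4, 6, 8)
  task-1 needs (2, 2, 2) <= (4, 6, 8) -> finishes; pool += (4, 0, 3) = (8, 6, 11)


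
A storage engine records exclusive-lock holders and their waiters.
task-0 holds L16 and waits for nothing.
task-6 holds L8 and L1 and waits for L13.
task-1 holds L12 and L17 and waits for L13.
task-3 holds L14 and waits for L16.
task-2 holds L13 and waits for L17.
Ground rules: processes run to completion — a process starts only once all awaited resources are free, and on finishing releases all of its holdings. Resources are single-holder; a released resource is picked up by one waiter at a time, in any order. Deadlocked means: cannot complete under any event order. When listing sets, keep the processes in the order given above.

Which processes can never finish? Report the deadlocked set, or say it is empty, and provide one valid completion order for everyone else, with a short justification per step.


The deadlocked set is task-6, task-1 and task-2.
Key observation: along task-2 -> task-1 -> task-2, each member waits on what the next one holds — a deadlock; task-6 waits into the deadlock from upstream.
One completion order for the rest: task-0, task-3.
Check, step by step:
  task-0 waits on nothing -> runs at once and releases L16
  run task-3 (all its waits — L16 — are resolved); releases L14


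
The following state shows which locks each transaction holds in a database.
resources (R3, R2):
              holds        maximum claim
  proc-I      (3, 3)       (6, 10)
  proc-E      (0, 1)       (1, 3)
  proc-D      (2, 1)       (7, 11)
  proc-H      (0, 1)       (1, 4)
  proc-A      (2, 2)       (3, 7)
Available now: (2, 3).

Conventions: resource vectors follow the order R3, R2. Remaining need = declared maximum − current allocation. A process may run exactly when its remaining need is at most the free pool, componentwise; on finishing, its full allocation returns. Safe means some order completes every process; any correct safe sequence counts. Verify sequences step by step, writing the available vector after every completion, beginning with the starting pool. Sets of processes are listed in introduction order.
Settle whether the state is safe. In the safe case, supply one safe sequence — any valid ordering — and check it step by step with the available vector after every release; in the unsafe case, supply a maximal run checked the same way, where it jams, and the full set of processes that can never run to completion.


SAFE. One safe sequence: proc-H, proc-E, proc-A, proc-I, proc-D.
Key observation: proc-H marks the first exact bind of the order: its need (1, 3) fits the free (2, 3) with zero slack on a requested resource.
Verifying each step:
  pool = (2, 3)
  run proc-H (needs (1, 3), free (2, 3)); after release of (0, 1) the pool is (2, 4)
  run proc-E (needs (1, 2), free (2, 4)); after release of (0, 1) the pool is (2, 5)
  run proc-A (needs (1, 5), free (2, 5)); after release of (2, 2) the pool is (4, 7)
  run proc-I (needs (3, 7), free (4, 7)); after release of (3, 3) the pool is (7, 10)
  run proc-D (needs (5, 10), free (7, 10)); after release of (2, 1) the pool is (9, 11)


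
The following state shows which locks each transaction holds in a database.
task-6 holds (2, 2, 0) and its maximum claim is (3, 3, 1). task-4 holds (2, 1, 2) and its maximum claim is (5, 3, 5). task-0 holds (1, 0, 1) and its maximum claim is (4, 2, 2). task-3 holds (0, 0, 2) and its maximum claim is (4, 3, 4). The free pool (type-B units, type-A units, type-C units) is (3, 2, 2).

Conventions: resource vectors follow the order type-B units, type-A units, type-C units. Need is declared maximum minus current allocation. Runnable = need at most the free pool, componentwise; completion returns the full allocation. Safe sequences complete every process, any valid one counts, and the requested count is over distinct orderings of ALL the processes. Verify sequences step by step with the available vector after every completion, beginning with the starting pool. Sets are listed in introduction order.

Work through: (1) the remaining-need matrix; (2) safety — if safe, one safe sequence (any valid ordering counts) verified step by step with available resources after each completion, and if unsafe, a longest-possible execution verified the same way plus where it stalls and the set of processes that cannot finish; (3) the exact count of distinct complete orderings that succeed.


(1) Outstanding need per process (order type-B units, type-A units, type-C units):
  task-6: (1, 1, 1)
  task-4: (3, 2, 3)
  task-0: (3, 2, 1)
  task-3: (4, 3, 2)
(2) The state is SAFE; one workable sequence: task-0, task-4, task-3, task-6.
Key observation: the first exact fit in this order is task-0 — it needs (3, 2, 1) with (3, 2, 2) free, meeting a requested resource to the last unit.
Check, step by step:
  pool = (3, 2, 2)
  task-0 needs (3, 2, 1) <= (3, 2, 2) -> finishes; pool += (1, 0, 1) = (4, 2, 3)
  task-4 needs (3, 2, 3) <= (4, 2, 3) -> finishes; pool += (2, 1, 2) = (6, 3, 5)
  task-3 needs (4, 3, 2) <= (6, 3, 5) -> finishes; pool += (0, 0, 2) = (6, 3, 7)
  task-6 needs (1, 1, 1) <= (6, 3, 7) -> finishes; pool += (2, 2, 0) = (8, 5, 7)
(3) The exact count: 8 of the possible complete orderings are safe sequences.


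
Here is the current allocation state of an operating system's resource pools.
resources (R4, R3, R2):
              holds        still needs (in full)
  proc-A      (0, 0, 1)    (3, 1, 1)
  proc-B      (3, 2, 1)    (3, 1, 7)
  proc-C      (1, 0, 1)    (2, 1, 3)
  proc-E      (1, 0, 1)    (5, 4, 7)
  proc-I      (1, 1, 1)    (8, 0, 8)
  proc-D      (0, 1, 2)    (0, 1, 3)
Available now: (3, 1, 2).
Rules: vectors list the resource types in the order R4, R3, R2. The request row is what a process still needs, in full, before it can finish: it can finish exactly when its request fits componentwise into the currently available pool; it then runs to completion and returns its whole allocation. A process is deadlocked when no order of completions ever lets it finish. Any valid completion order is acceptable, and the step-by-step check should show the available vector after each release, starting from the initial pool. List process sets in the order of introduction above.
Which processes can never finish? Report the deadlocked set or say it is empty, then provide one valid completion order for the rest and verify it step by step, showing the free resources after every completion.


Deadlocked: proc-B, proc-E and proc-I.
Key observation: R2 is the bottleneck — with proc-A, proc-D, proc-C done the pool holds (4, 2, 6), short of every remaining need.
A valid finishing order for the others: proc-A, proc-D, proc-C. Walking it through:
  pool = (3, 1, 2)
  proc-A: need (3, 1, 1) fits (3, 1, 2); releases (0, 0, 1), pool now (3, 1, 3)
  proc-D: need (0, 1, 3) fits (3, 1, 3); releases (0, 1, 2), pool now (3, 2, 5)
  proc-C: need (2, 1, 3) fits (3, 2, 5); releases (1, 0, 1), pool now (4, 2, 6)
None of the blocked processes ever fits:
  proc-B cannot run: need (3, 1, 7) vs free (4, 2, 6) (insufficient R2)
  proc-E cannot run: need (5, 4, 7) vs free (4, 2, 6) (insufficient R4, R3 and R2)
  proc-I cannot run: need (8, 0, 8) vs free (4, 2, 6) (insufficient R4 and R2)


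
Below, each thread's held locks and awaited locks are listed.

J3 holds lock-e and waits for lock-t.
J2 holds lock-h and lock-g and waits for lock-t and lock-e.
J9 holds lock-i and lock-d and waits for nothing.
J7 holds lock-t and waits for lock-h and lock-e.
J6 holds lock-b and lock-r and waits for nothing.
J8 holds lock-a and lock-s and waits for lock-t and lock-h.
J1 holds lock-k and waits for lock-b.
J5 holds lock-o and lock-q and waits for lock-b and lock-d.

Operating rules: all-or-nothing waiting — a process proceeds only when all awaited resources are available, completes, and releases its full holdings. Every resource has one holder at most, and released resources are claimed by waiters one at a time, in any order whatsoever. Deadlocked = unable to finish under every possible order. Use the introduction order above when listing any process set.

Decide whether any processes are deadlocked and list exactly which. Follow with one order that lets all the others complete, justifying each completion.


Deadlocked: J3, J2, J7 and J8.
Key observation: the knot is the closed ring of waits J3 -> J7 -> J3; J2 is caught in further circular waits and J8 waits into the deadlock from upstream.
A valid finishing order for the others: J9, J6, J1, J5.
Verifying each step:
  J9: no waits; runs immediately, freeing lock-i and lock-d
  J6: no waits; runs immediately, freeing lock-b and lock-r
  run J1 (all its waits — lock-b — are resolved); releases lock-k
  run J5 (all its waits — lock-b and lock-d — are resolved); releases lock-o and lock-q


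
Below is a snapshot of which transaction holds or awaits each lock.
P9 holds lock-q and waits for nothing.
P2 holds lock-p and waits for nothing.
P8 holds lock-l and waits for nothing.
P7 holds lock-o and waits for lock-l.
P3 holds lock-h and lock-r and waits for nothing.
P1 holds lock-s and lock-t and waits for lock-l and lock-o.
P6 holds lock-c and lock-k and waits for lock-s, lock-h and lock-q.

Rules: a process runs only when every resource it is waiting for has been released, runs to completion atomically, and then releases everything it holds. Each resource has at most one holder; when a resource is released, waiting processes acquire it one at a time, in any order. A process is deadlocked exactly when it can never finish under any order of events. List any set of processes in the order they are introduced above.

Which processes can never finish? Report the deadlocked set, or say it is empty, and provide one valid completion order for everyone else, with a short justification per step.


No process is deadlocked.
Key observation: no waiting chain loops back on itself — every chain ends at a process that waits on nothing, so everyone eventually runs.
The rest can finish in the order P3, P8, P7, P1, P9, P6, P2.
Step-by-step check:
  run P3 (it waits on nothing); releases lock-h and lock-r
  run P8 (it waits on nothing); releases lock-l
  P7 waits on lock-l — all released -> runs and releases lock-o
  P1 waits on lock-l and lock-o — all released -> runs and releases lock-s and lock-t
  run P9 (it waits on nothing); releases lock-q
  P6 waits on lock-s, lock-h and lock-q — all released -> runs and releases lock-c and lock-k
  run P2 (it waits on nothing); releases lock-p


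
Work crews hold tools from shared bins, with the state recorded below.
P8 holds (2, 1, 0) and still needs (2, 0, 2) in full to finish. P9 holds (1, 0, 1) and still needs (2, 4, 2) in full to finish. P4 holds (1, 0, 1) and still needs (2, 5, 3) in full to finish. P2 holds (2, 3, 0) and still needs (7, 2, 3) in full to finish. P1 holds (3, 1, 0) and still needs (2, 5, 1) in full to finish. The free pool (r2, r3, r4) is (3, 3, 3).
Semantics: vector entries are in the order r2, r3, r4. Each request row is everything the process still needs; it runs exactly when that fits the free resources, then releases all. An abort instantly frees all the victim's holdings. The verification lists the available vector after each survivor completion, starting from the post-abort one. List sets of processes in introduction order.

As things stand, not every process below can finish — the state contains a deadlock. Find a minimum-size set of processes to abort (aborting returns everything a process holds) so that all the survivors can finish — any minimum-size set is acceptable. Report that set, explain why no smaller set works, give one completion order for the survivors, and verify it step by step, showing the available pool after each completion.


Minimum abort set: P2.
Key observation: aborting P2 returns (2, 3, 0), and P4 — hopeless before — runs at step 1 with the returned capacity in the pool.
Why nothing smaller works: aborting no one leaves the state deadlocked as given.
One survivor order: P4, P8, P9, P1. Walking it through (post-abort pool first):
  pool = (5, 6, 3)
  run P4 (needs (2, 5, 3), free (5, 6, 3)); after release of (1, 0, 1) the pool is (6, 6, 4)
  run P8 (needs (2, 0, 2), free (6, 6, 4)); after release of (2, 1, 0) the pool is (8, 7, 4)
  run P9 (needs (2, 4, 2), free (8, 7, 4)); after release of (1, 0, 1) the pool is (9, 7, 5)
  run P1 (needs (2, 5, 1), free (9, 7, 5)); after release of (3, 1, 0) the pool is (12, 8, 5)


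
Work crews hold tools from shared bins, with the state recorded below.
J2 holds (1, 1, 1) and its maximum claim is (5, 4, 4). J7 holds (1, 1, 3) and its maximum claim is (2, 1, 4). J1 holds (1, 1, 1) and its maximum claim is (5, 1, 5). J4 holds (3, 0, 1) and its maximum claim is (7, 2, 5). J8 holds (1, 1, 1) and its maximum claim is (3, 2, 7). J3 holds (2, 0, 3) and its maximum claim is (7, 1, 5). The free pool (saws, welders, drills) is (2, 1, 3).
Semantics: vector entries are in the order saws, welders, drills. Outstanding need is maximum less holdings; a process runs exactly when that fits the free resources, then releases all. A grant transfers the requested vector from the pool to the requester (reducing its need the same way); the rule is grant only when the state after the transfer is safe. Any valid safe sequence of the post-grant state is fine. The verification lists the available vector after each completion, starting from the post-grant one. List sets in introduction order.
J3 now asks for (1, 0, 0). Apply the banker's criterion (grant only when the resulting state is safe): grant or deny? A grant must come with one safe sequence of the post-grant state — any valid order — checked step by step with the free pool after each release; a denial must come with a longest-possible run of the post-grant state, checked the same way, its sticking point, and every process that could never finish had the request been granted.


DENY. Granting would leave the state unsafe.
Key observation: J7, J8 can finish, but then (3, 3, 7) is all there is, and the blocked group's saws demands exceed it.
Pretend the grant happened; the run J7, J8 goes as far as possible. Check, step by step:
  pool = (1, 1, 3)
  run J7 (needs (1, 0, 1), free (1, 1, 3)); after release of (1, 1, 3) the pool is (2, 2, 6)
  run J8 (needs (2, 1, 6), free (2, 2, 6)); after release of (1, 1, 1) the pool is (3, 3, 7)
  blocked: J2 wants (4, 3, 3), pool (3, 3, 7) — not enough saws
  blocked: J1 wants (4, 0, 4), pool (3, 3, 7) — not enough saws
  blocked: J4 wants (4, 2, 4), pool (3, 3, 7) — not enough saws
  blocked: J3 wants (4, 1, 2), pool (3, 3, 7) — not enough saws
Post-grant, the permanently blocked set is J2, J1, J4 and J3.


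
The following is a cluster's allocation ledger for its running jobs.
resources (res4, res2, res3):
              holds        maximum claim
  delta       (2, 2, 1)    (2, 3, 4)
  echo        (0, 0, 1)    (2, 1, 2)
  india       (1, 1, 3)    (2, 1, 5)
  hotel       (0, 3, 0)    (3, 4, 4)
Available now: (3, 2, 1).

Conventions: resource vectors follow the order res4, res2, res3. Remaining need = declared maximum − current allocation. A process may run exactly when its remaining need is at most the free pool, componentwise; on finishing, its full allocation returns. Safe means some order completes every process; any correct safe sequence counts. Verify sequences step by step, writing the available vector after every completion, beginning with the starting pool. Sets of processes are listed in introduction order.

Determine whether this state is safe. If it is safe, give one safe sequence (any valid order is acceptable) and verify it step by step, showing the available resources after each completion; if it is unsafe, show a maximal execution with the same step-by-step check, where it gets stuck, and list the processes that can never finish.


SAFE, for example via the order echo, india, hotel, delta.
Key observation: reading the order forward, echo is the first process whose need (2, 1, 1) meets the free pool (3, 2, 1) exactly on a resource it requests.
Verifying each step:
  pool = (3, 2, 1)
  echo needs (2, 1, 1) <= (3, 2, 1) -> finishes; pool += (0, 0, 1) = (3, 2, 2)
  india needs (1, 0, 2) <= (3, 2, 2) -> finishes; pool += (1, 1, 3) = (4, 3, 5)
  hotel needs (3, 1, 4) <= (4, 3, 5) -> finishes; pool += (0, 3, 0) = (4, 6, 5)
  delta needs (0, 1, 3) <= (4, 6, 5) -> finishes; pool += (2, 2, 1) = (6, 8, 6)


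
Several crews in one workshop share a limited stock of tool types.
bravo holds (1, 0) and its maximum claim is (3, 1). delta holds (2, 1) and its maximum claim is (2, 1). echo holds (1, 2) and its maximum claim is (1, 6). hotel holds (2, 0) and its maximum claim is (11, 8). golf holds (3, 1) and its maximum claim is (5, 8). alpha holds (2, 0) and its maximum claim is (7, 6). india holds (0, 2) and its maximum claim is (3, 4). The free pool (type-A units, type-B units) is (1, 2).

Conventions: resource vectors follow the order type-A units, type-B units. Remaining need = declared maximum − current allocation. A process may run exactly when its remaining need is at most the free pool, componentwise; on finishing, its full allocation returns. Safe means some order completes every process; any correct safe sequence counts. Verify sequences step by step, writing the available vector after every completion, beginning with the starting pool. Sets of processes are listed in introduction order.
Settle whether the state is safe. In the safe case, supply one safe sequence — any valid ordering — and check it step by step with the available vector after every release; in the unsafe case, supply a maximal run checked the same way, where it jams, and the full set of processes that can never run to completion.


SAFE — a valid safe sequence is delta, india, echo, bravo, golf, alpha, hotel.
Key observation: reading the order forward, india is the first process whose need (3, 2) meets the free pool (3, 3) exactly on a resource it requests.
Check, step by step:
  pool = (1, 2)
  run delta (needs (0, 0), free (1, 2)); after release of (2, 1) the pool is (3, 3)
  run india (needs (3, 2), free (3, 3)); after release of (0, 2) the pool is (3, 5)
  run echo (needs (0, 4), free (3, 5)); after release of (1, 2) the pool is (4, 7)
  run bravo (needs (2, 1), free (4, 7)); after release of (1, 0) the pool is (5, 7)
  run golf (needs (2, 7), free (5, 7)); after release of (3, 1) the pool is (8, 8)
  run alpha (needs (5, 6), free (8, 8)); after release of (2, 0) the pool is (10, 8)
  run hotel (needs (9, 8), free (10, 8)); after release of (2, 0) the pool is (12, 8)


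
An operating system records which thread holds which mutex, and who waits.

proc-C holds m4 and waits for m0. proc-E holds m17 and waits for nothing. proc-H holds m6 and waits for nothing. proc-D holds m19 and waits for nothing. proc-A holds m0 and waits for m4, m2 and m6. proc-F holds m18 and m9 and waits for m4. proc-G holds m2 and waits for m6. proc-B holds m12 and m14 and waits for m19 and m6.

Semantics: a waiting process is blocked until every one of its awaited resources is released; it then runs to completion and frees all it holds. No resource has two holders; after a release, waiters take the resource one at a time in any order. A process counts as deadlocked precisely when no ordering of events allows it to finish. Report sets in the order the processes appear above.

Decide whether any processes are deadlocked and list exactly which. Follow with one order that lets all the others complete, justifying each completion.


The deadlocked set is proc-C, proc-A and proc-F.
Key observation: nobody on the ring proc-C -> proc-A -> proc-C can start until another member finishes, which never happens; proc-F waits into the deadlock from upstream.
The rest can finish in the order proc-D, proc-H, proc-E, proc-B, proc-G.
Check, step by step:
  proc-D waits on nothing -> runs at once and releases m19
  proc-H waits on nothing -> runs at once and releases m6
  proc-E waits on nothing -> runs at once and releases m17
  run proc-B (all its waits — m19 and m6 — are resolved); releases m12 and m14
  run proc-G (all its waits — m6 — are resolved); releases m2


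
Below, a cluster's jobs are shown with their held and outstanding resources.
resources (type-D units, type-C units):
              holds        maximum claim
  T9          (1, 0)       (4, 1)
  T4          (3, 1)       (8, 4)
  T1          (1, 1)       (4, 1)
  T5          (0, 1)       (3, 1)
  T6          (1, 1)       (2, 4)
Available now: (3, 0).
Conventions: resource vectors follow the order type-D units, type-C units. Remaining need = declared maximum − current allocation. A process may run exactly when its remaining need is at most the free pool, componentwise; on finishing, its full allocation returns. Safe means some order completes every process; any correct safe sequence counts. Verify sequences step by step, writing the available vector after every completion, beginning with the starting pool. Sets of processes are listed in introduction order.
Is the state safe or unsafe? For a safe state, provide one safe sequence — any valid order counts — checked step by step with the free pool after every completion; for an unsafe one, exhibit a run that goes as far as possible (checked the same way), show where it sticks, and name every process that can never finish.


UNSAFE — no complete ordering exists.
Key observation: after T5, T1, T9 complete, (5, 2) is the best the pool ever gets, yet each leftover process wants more type-C units.
Going as far as possible: T5, T1, T9; after that, nothing fits. Check, step by step:
  pool = (3, 0)
  T5: need (3, 0) fits (3, 0); releases (0, 1), pool now (3, 1)
  T1: need (3, 0) fits (3, 1); releases (1, 1), pool now (4, 2)
  T9: need (3, 1) fits (4, 2); releases (1, 0), pool now (5, 2)
  blocked: T4 wants (5, 3), pool (5, 2) — not enough type-C units
  blocked: T6 wants (1, 3), pool (5, 2) — not enough type-C units
Permanently blocked: T4 and T6.


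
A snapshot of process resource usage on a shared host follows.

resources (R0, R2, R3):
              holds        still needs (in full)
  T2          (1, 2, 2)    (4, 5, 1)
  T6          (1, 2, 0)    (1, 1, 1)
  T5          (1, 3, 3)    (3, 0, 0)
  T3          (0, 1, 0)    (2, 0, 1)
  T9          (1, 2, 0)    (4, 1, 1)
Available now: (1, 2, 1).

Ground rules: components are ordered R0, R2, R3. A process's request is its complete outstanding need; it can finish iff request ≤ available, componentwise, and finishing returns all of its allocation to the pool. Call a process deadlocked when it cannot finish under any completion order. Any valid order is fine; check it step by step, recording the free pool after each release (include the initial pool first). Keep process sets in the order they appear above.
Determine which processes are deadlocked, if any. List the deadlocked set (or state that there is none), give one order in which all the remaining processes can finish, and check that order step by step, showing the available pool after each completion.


Deadlocked set: T2, T5 and T9.
Key observation: even finishing T6, T3 leaves just (2, 5, 1) free — too little R0 for any of the remaining processes.
One completion order for the rest: T6, T3. Check, step by step:
  pool = (1, 2, 1)
  T6 needs (1, 1, 1) <= (1, 2, 1) -> finishes; pool += (1, 2, 0) = (2, 4, 1)
  T3 needs (2, 0, 1) <= (2, 4, 1) -> finishes; pool += (0, 1, 0) = (2, 5, 1)
None of the blocked processes ever fits:
  T2 cannot run: need (4, 5, 1) vs free (2, 5, 1) (insufficient R0)
  T5 cannot run: need (3, 0, 0) vs free (2, 5, 1) (insufficient R0)
  T9 cannot run: need (4, 1, 1) vs free (2, 5, 1) (insufficient R0)


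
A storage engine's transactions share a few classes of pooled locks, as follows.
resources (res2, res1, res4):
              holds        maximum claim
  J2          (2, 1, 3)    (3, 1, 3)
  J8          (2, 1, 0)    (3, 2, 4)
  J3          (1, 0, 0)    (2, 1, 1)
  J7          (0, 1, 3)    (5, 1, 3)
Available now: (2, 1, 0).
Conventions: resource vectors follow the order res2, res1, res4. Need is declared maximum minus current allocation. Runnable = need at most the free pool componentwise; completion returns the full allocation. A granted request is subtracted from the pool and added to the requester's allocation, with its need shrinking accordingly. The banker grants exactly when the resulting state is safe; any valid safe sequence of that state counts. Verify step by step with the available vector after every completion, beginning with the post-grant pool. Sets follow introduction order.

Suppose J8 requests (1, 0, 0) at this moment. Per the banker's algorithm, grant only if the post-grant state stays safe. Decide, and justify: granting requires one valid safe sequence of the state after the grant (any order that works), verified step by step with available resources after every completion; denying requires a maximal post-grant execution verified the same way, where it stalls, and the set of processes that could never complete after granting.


DENY. Granting would leave the state unsafe.
Key observation: after J2, J3 the pool peaks at (4, 2, 3), and each blocked process is short somewhere: J8 on res4; J7 on res2.
On the post-grant state, J2, J3 is a maximal run — nothing extends it. Check, step by step:
  pool = (1, 1, 0)
  J2: need (1, 0, 0) fits (1, 1, 0); releases (2, 1, 3), pool now (3, 2, 3)
  J3: need (1, 1, 1) fits (3, 2, 3); releases (1, 0, 0), pool now (4, 2, 3)
  blocked: J8 wants (0, 1, 4), pool (4, 2, 3) — not enough res4
  blocked: J7 wants (5, 0, 0), pool (4, 2, 3) — not enough res2
Processes that could never finish after the grant: J8 and J7.
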